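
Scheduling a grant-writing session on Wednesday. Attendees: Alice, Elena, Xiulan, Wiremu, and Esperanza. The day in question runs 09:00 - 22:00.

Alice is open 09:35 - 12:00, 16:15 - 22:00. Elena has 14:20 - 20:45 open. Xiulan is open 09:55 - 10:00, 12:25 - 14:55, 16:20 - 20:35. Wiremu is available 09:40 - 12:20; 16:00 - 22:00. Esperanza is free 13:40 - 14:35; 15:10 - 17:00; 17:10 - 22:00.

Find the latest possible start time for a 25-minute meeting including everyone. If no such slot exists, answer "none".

Alice ∩ Elena: 16:15-20:45.
Alice ∩ Elena ∩ Xiulan: 16:20-20:35.
Alice ∩ Elena ∩ Xiulan ∩ Wiremu: 16:20-20:35.
Alice ∩ Elena ∩ Xiulan ∩ Wiremu ∩ Esperanza: 16:20-17:00, 17:10-20:35.
The last common window of at least 25 minutes is 17:10-20:35; a 25-minute meeting can start as late as 20:10 and still end by 20:35.

20:10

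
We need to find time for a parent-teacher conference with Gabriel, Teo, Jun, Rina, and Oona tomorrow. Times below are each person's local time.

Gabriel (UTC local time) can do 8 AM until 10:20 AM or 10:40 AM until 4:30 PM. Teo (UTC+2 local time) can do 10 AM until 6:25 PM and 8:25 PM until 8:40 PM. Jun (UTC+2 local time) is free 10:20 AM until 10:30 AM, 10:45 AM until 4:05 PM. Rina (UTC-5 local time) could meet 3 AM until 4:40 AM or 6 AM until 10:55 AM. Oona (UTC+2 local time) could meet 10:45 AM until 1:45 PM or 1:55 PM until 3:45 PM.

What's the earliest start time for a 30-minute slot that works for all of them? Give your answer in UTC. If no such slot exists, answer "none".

Gabriel in UTC: 08:00-10:20, 10:40-16:30.
Teo in UTC: 08:00-16:25, 18:25-18:40 (subtract 2h to convert from UTC+2).
Jun in UTC: 08:20-08:30, 08:45-14:05 (subtract 2h to convert from UTC+2).
Rina in UTC: 08:00-09:40, 11:00-15:55 (add 5h to convert from UTC-5).
Oona in UTC: 08:45-11:45, 11:55-13:45 (subtract 2h to convert from UTC+2).
Gabriel ∩ Teo: 08:00-10:20, 10:40-16:25.
Gabriel ∩ Teo ∩ Jun: 08:20-08:30, 08:45-10:20, 10:40-14:05.
Gabriel ∩ Teo ∩ Jun ∩ Rina: 08:20-08:30, 08:45-09:40, 11:00-14:05.
Gabriel ∩ Teo ∩ Jun ∩ Rina ∩ Oona: 08:45-09:40, 11:00-11:45, 11:55-13:45.
Those are the intersection windows.
The first common window of at least 30 minutes is 08:45-09:40, so the earliest start is 08:45.

08:45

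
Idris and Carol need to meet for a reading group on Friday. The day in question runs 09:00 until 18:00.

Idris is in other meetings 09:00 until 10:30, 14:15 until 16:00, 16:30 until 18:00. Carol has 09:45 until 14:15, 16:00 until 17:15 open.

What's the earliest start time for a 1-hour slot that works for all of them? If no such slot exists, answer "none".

10:30

Idris free: 10:30-14:15, 16:00-16:30 (invert busy blocks within the working day).
Carol free: 09:45-14:15, 16:00-17:15.
Idris ∩ Carol: 10:30-14:15, 16:00-16:30.
Those are the intersection windows.
The first common window of at least 60 minutes is 10:30-14:15, so the earliest start is 10:30.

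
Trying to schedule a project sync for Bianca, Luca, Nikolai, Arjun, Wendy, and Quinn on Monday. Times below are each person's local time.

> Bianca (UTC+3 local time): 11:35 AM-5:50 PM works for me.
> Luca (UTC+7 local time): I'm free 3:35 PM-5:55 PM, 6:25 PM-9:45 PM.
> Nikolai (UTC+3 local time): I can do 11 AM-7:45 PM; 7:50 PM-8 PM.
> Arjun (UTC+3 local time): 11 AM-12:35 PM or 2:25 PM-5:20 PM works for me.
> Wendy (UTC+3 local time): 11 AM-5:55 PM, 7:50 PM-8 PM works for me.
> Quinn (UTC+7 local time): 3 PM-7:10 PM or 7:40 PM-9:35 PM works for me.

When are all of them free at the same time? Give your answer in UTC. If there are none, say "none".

08:35-09:35, 11:25-12:10, 12:40-14:20

Bianca in UTC: 08:35-14:50 (subtract 3h to convert from UTC+3).
Luca in UTC: 08:35-10:55, 11:25-14:45 (subtract 7h to convert from UTC+7).
Nikolai in UTC: 08:00-16:45, 16:50-17:00 (subtract 3h to convert from UTC+3).
Arjun in UTC: 08:00-09:35, 11:25-14:20 (subtract 3h to convert from UTC+3).
Wendy in UTC: 08:00-14:55, 16:50-17:00 (subtract 3h to convert from UTC+3).
Quinn in UTC: 08:00-12:10, 12:40-14:35 (subtract 7h to convert from UTC+7).
Bianca ∩ Luca: 08:35-10:55, 11:25-14:45.
Bianca ∩ Luca ∩ Nikolai: 08:35-10:55, 11:25-14:45.
Bianca ∩ Luca ∩ Nikolai ∩ Arjun: 08:35-09:35, 11:25-14:20.
Bianca ∩ Luca ∩ Nikolai ∩ Arjun ∩ Wendy: 08:35-09:35, 11:25-14:20.
Bianca ∩ Luca ∩ Nikolai ∩ Arjun ∩ Wendy ∩ Quinn: 08:35-09:35, 11:25-12:10, 12:40-14:20.
So the common availability across everyone is 08:35-09:35, 11:25-12:10, 12:40-14:20.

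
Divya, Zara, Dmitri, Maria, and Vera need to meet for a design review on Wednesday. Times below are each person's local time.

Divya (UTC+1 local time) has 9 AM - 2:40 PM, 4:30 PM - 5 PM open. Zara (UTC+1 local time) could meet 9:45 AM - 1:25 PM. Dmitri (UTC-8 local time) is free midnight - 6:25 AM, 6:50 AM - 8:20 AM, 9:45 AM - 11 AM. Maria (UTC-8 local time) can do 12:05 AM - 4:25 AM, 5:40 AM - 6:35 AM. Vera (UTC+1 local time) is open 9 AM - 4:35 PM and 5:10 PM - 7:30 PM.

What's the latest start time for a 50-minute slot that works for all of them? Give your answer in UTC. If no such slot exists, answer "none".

11:35

Divya in UTC: 08:00-13:40, 15:30-16:00 (subtract 1h to convert from UTC+1).
Zara in UTC: 08:45-12:25 (subtract 1h to convert from UTC+1).
Dmitri in UTC: 08:00-14:25, 14:50-16:20, 17:45-19:00 (add 8h to convert from UTC-8).
Maria in UTC: 08:05-12:25, 13:40-14:35 (add 8h to convert from UTC-8).
Vera in UTC: 08:00-15:35, 16:10-18:30 (subtract 1h to convert from UTC+1).
Divya ∩ Zara: 08:45-12:25.
Divya ∩ Zara ∩ Dmitri: 08:45-12:25.
Divya ∩ Zara ∩ Dmitri ∩ Maria: 08:45-12:25.
Divya ∩ Zara ∩ Dmitri ∩ Maria ∩ Vera: 08:45-12:25.
Those are the intersection windows.
The last common window of at least 50 minutes is 08:45-12:25; a 50-minute meeting can start as late as 11:35 and still end by 12:25.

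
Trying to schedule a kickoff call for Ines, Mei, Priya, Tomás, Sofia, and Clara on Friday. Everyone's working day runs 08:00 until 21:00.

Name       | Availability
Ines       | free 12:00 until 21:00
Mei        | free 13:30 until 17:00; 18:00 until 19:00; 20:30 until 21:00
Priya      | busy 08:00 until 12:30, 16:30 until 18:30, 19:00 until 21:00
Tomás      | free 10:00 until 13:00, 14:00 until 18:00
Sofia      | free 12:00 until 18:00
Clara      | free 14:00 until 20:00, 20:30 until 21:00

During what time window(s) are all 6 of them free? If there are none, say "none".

14:00-16:30

Ines free: 12:00-21:00.
Mei free: 13:30-17:00, 18:00-19:00, 20:30-21:00.
Priya free: 12:30-16:30, 18:30-19:00 (invert busy blocks within the working day).
Tomás free: 10:00-13:00, 14:00-18:00.
Sofia free: 12:00-18:00.
Clara free: 14:00-20:00, 20:30-21:00.
Ines ∩ Mei: 13:30-17:00, 18:00-19:00, 20:30-21:00.
Ines ∩ Mei ∩ Priya: 13:30-16:30, 18:30-19:00.
Ines ∩ Mei ∩ Priya ∩ Tomás: 14:00-16:30.
Ines ∩ Mei ∩ Priya ∩ Tomás ∩ Sofia: 14:00-16:30.
Ines ∩ Mei ∩ Priya ∩ Tomás ∩ Sofia ∩ Clara: 14:00-16:30.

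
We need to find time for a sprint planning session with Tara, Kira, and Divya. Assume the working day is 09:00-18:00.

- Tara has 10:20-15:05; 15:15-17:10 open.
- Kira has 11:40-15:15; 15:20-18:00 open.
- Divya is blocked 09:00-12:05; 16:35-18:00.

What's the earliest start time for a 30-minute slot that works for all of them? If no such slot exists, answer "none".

Tara free: 10:20-15:05, 15:15-17:10.
Kira free: 11:40-15:15, 15:20-18:00.
Divya free: 12:05-16:35 (invert busy blocks within the working day).
Tara ∩ Kira: 11:40-15:05, 15:20-17:10.
Tara ∩ Kira ∩ Divya: 12:05-15:05, 15:20-16:35.
So the common availability across everyone is 12:05-15:05, 15:20-16:35.
The first common window of at least 30 minutes is 12:05-15:05, so the earliest start is 12:05.

12:05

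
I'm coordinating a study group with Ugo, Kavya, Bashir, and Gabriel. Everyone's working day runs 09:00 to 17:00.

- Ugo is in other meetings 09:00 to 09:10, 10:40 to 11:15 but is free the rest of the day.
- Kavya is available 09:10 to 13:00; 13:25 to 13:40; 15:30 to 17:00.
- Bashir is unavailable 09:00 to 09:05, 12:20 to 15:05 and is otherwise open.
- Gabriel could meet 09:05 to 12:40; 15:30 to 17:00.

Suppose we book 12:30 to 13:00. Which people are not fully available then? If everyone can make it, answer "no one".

Bashir, Gabriel

Ugo free: 09:10-10:40, 11:15-17:00 (invert busy blocks within the working day).
Kavya free: 09:10-13:00, 13:25-13:40, 15:30-17:00.
Bashir free: 09:05-12:20, 15:05-17:00 (invert busy blocks within the working day).
Gabriel free: 09:05-12:40, 15:30-17:00.
Ugo: free for 12:30-13:00. Kavya: free for 12:30-13:00. Bashir: not fully free for 12:30-13:00. Gabriel: not fully free for 12:30-13:00.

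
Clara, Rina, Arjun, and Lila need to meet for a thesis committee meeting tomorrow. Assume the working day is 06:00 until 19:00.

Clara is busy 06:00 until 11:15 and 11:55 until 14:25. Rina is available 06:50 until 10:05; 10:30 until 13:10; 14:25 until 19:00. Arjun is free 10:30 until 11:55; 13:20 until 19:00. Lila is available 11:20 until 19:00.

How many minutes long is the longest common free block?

275

Clara free: 11:15-11:55, 14:25-19:00 (invert busy blocks within the working day).
Rina free: 06:50-10:05, 10:30-13:10, 14:25-19:00.
Arjun free: 10:30-11:55, 13:20-19:00.
Lila free: 11:20-19:00.
Clara ∩ Rina: 11:15-11:55, 14:25-19:00.
Clara ∩ Rina ∩ Arjun: 11:15-11:55, 14:25-19:00.
Clara ∩ Rina ∩ Arjun ∩ Lila: 11:20-11:55, 14:25-19:00.
The longest is 14:25-19:00 at 275 minutes.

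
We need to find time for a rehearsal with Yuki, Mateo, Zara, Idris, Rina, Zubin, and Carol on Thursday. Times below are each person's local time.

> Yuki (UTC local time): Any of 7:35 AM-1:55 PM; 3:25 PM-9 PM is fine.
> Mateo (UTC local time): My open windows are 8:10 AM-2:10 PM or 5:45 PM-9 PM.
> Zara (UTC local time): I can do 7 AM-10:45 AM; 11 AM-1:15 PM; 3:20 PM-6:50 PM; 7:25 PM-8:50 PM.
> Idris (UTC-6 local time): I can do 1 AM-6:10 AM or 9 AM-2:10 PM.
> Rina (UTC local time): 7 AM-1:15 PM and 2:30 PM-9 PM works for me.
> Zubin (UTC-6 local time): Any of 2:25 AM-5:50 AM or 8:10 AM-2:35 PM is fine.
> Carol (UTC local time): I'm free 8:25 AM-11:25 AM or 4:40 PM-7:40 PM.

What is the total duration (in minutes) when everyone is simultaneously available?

Yuki in UTC: 07:35-13:55, 15:25-21:00.
Mateo in UTC: 08:10-14:10, 17:45-21:00.
Zara in UTC: 07:00-10:45, 11:00-13:15, 15:20-18:50, 19:25-20:50.
Idris in UTC: 07:00-12:10, 15:00-20:10 (add 6h to convert from UTC-6).
Rina in UTC: 07:00-13:15, 14:30-21:00.
Zubin in UTC: 08:25-11:50, 14:10-20:35 (add 6h to convert from UTC-6).
Carol in UTC: 08:25-11:25, 16:40-19:40.
Yuki ∩ Mateo: 08:10-13:55, 17:45-21:00.
Yuki ∩ Mateo ∩ Zara: 08:10-10:45, 11:00-13:15, 17:45-18:50, 19:25-20:50.
Yuki ∩ Mateo ∩ Zara ∩ Idris: 08:10-10:45, 11:00-12:10, 17:45-18:50, 19:25-20:10.
Yuki ∩ Mateo ∩ Zara ∩ Idris ∩ Rina: 08:10-10:45, 11:00-12:10, 17:45-18:50, 19:25-20:10.
Yuki ∩ Mateo ∩ Zara ∩ Idris ∩ Rina ∩ Zubin: 08:25-10:45, 11:00-11:50, 17:45-18:50, 19:25-20:10.
Yuki ∩ Mateo ∩ Zara ∩ Idris ∩ Rina ∩ Zubin ∩ Carol: 08:25-10:45, 11:00-11:25, 17:45-18:50, 19:25-19:40.
So the common availability across everyone is 08:25-10:45, 11:00-11:25, 17:45-18:50, 19:25-19:40.
Summing the common windows: 140 + 25 + 65 + 15 = 245 minutes.

245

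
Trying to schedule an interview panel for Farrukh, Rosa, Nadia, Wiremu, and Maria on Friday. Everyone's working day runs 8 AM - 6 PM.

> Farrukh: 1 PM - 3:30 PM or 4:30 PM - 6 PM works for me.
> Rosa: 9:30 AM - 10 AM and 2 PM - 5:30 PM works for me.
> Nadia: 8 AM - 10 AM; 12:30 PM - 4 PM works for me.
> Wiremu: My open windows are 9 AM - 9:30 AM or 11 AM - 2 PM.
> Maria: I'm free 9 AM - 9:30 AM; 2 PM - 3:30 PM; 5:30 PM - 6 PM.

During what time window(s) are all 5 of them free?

none

Farrukh ∩ Rosa: 14:00-15:30, 16:30-17:30.
Farrukh ∩ Rosa ∩ Nadia: 14:00-15:30.
Farrukh ∩ Rosa ∩ Nadia ∩ Wiremu: ∅.
Farrukh ∩ Rosa ∩ Nadia ∩ Wiremu ∩ Maria: ∅.
There is no time when everyone is free.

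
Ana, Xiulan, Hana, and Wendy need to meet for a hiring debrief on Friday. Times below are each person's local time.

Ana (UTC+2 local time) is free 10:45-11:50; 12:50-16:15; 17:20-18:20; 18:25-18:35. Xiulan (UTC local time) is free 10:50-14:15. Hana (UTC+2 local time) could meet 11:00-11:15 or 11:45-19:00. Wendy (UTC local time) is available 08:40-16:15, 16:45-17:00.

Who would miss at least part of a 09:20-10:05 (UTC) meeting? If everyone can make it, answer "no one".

Ana, Hana, Xiulan

Ana in UTC: 08:45-09:50, 10:50-14:15, 15:20-16:20, 16:25-16:35 (subtract 2h to convert from UTC+2).
Xiulan in UTC: 10:50-14:15.
Hana in UTC: 09:00-09:15, 09:45-17:00 (subtract 2h to convert from UTC+2).
Wendy in UTC: 08:40-16:15, 16:45-17:00.
Ana: not fully free for 09:20-10:05. Xiulan: not fully free for 09:20-10:05. Hana: not fully free for 09:20-10:05. Wendy: free for 09:20-10:05.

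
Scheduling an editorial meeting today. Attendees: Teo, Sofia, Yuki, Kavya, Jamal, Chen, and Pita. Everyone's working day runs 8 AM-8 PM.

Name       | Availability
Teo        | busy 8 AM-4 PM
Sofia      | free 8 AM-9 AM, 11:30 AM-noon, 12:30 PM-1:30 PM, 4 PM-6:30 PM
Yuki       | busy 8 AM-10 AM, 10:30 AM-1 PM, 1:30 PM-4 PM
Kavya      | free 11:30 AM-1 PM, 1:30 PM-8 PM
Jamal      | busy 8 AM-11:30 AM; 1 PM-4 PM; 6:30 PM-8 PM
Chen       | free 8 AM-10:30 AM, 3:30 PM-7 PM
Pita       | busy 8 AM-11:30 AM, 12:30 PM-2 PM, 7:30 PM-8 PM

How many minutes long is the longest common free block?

150

Teo free: 16:00-20:00 (invert busy blocks within the working day).
Sofia free: 08:00-09:00, 11:30-12:00, 12:30-13:30, 16:00-18:30.
Yuki free: 10:00-10:30, 13:00-13:30, 16:00-20:00 (invert busy blocks within the working day).
Kavya free: 11:30-13:00, 13:30-20:00.
Jamal free: 11:30-13:00, 16:00-18:30 (invert busy blocks within the working day).
Chen free: 08:00-10:30, 15:30-19:00.
Pita free: 11:30-12:30, 14:00-19:30 (invert busy blocks within the working day).
Teo ∩ Sofia: 16:00-18:30.
Teo ∩ Sofia ∩ Yuki: 16:00-18:30.
Teo ∩ Sofia ∩ Yuki ∩ Kavya: 16:00-18:30.
Teo ∩ Sofia ∩ Yuki ∩ Kavya ∩ Jamal: 16:00-18:30.
Teo ∩ Sofia ∩ Yuki ∩ Kavya ∩ Jamal ∩ Chen: 16:00-18:30.
Teo ∩ Sofia ∩ Yuki ∩ Kavya ∩ Jamal ∩ Chen ∩ Pita: 16:00-18:30.
Those are the intersection windows.
The longest is 16:00-18:30 at 150 minutes.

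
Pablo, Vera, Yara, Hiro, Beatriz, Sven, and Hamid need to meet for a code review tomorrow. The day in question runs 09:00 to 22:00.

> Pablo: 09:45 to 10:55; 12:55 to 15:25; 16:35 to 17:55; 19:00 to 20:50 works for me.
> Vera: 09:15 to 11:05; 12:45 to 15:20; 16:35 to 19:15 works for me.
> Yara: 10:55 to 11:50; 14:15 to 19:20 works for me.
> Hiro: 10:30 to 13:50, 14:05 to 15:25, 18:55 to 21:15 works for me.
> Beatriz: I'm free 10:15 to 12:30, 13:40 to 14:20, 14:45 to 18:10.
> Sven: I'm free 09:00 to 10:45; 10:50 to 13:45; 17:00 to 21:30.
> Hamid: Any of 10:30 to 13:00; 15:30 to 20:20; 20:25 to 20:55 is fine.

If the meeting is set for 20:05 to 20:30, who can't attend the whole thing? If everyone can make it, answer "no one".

Pablo: free for 20:05-20:30. Vera: not fully free for 20:05-20:30. Yara: not fully free for 20:05-20:30. Hiro: free for 20:05-20:30. Beatriz: not fully free for 20:05-20:30. Sven: free for 20:05-20:30. Hamid: not fully free for 20:05-20:30.

Beatriz, Hamid, Vera, Yara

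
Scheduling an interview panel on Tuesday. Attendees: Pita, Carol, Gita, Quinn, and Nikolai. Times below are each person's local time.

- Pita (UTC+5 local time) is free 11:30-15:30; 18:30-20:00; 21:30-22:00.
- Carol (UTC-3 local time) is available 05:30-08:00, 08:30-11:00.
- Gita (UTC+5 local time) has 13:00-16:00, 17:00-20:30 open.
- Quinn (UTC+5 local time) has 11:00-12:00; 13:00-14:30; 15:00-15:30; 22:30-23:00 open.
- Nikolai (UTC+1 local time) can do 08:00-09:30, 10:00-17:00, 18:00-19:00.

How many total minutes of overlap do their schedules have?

Pita in UTC: 06:30-10:30, 13:30-15:00, 16:30-17:00 (subtract 5h to convert from UTC+5).
Carol in UTC: 08:30-11:00, 11:30-14:00 (add 3h to convert from UTC-3).
Gita in UTC: 08:00-11:00, 12:00-15:30 (subtract 5h to convert from UTC+5).
Quinn in UTC: 06:00-07:00, 08:00-09:30, 10:00-10:30, 17:30-18:00 (subtract 5h to convert from UTC+5).
Nikolai in UTC: 07:00-08:30, 09:00-16:00, 17:00-18:00 (subtract 1h to convert from UTC+1).
Pita ∩ Carol: 08:30-10:30, 13:30-14:00.
Pita ∩ Carol ∩ Gita: 08:30-10:30, 13:30-14:00.
Pita ∩ Carol ∩ Gita ∩ Quinn: 08:30-09:30, 10:00-10:30.
Pita ∩ Carol ∩ Gita ∩ Quinn ∩ Nikolai: 09:00-09:30, 10:00-10:30.
So the common availability across everyone is 09:00-09:30, 10:00-10:30.
Summing the common windows: 30 + 30 = 60 minutes.

60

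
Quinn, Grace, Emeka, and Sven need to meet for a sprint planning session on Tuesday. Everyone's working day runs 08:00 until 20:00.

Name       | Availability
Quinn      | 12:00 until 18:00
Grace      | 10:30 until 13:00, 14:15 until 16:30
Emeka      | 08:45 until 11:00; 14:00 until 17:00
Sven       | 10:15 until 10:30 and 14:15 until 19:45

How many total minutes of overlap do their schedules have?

135

Quinn ∩ Grace: 12:00-13:00, 14:15-16:30.
Quinn ∩ Grace ∩ Emeka: 14:15-16:30.
Quinn ∩ Grace ∩ Emeka ∩ Sven: 14:15-16:30.
So the common availability across everyone is 14:15-16:30.
That's a single block of 135 minutes.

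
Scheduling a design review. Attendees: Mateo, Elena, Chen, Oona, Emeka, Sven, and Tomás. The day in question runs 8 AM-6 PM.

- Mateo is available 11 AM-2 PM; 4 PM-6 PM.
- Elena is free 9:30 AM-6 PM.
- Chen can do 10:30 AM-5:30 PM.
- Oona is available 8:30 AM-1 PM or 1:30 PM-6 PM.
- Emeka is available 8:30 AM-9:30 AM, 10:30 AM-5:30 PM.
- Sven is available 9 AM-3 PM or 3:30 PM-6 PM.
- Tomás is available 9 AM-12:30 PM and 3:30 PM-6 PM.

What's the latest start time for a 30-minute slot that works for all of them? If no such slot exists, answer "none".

Mateo ∩ Elena: 11:00-14:00, 16:00-18:00.
Mateo ∩ Elena ∩ Chen: 11:00-14:00, 16:00-17:30.
Mateo ∩ Elena ∩ Chen ∩ Oona: 11:00-13:00, 13:30-14:00, 16:00-17:30.
Mateo ∩ Elena ∩ Chen ∩ Oona ∩ Emeka: 11:00-13:00, 13:30-14:00, 16:00-17:30.
Mateo ∩ Elena ∩ Chen ∩ Oona ∩ Emeka ∩ Sven: 11:00-13:00, 13:30-14:00, 16:00-17:30.
Mateo ∩ Elena ∩ Chen ∩ Oona ∩ Emeka ∩ Sven ∩ Tomás: 11:00-12:30, 16:00-17:30.
The last common window of at least 30 minutes is 16:00-17:30; a 30-minute meeting can start as late as 17:00 and still end by 17:30.

17:00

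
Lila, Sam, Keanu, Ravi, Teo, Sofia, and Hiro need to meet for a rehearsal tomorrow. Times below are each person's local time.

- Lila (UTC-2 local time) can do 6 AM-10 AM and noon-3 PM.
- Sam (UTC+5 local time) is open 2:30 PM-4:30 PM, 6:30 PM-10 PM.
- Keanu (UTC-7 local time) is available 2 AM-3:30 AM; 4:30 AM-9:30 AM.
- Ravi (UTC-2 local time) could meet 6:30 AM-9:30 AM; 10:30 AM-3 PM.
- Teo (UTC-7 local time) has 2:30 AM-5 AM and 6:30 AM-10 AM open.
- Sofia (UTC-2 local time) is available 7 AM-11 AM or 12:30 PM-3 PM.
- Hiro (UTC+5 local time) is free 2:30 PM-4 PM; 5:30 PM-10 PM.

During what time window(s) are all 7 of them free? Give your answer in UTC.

Lila in UTC: 08:00-12:00, 14:00-17:00 (add 2h to convert from UTC-2).
Sam in UTC: 09:30-11:30, 13:30-17:00 (subtract 5h to convert from UTC+5).
Keanu in UTC: 09:00-10:30, 11:30-16:30 (add 7h to convert from UTC-7).
Ravi in UTC: 08:30-11:30, 12:30-17:00 (add 2h to convert from UTC-2).
Teo in UTC: 09:30-12:00, 13:30-17:00 (add 7h to convert from UTC-7).
Sofia in UTC: 09:00-13:00, 14:30-17:00 (add 2h to convert from UTC-2).
Hiro in UTC: 09:30-11:00, 12:30-17:00 (subtract 5h to convert from UTC+5).
Lila ∩ Sam: 09:30-11:30, 14:00-17:00.
Lila ∩ Sam ∩ Keanu: 09:30-10:30, 14:00-16:30.
Lila ∩ Sam ∩ Keanu ∩ Ravi: 09:30-10:30, 14:00-16:30.
Lila ∩ Sam ∩ Keanu ∩ Ravi ∩ Teo: 09:30-10:30, 14:00-16:30.
Lila ∩ Sam ∩ Keanu ∩ Ravi ∩ Teo ∩ Sofia: 09:30-10:30, 14:30-16:30.
Lila ∩ Sam ∩ Keanu ∩ Ravi ∩ Teo ∩ Sofia ∩ Hiro: 09:30-10:30, 14:30-16:30.

09:30-10:30, 14:30-16:30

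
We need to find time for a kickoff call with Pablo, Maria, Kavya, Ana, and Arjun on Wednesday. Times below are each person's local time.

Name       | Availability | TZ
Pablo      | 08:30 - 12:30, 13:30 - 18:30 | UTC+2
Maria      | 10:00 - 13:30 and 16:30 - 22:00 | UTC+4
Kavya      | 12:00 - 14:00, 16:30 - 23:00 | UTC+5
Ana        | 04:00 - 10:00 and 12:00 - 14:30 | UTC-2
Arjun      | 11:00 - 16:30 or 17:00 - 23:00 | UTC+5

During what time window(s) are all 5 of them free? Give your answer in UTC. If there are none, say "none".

Pablo in UTC: 06:30-10:30, 11:30-16:30 (subtract 2h to convert from UTC+2).
Maria in UTC: 06:00-09:30, 12:30-18:00 (subtract 4h to convert from UTC+4).
Kavya in UTC: 07:00-09:00, 11:30-18:00 (subtract 5h to convert from UTC+5).
Ana in UTC: 06:00-12:00, 14:00-16:30 (add 2h to convert from UTC-2).
Arjun in UTC: 06:00-11:30, 12:00-18:00 (subtract 5h to convert from UTC+5).
Pablo ∩ Maria: 06:30-09:30, 12:30-16:30.
Pablo ∩ Maria ∩ Kavya: 07:00-09:00, 12:30-16:30.
Pablo ∩ Maria ∩ Kavya ∩ Ana: 07:00-09:00, 14:00-16:30.
Pablo ∩ Maria ∩ Kavya ∩ Ana ∩ Arjun: 07:00-09:00, 14:00-16:30.

07:00-09:00, 14:00-16:30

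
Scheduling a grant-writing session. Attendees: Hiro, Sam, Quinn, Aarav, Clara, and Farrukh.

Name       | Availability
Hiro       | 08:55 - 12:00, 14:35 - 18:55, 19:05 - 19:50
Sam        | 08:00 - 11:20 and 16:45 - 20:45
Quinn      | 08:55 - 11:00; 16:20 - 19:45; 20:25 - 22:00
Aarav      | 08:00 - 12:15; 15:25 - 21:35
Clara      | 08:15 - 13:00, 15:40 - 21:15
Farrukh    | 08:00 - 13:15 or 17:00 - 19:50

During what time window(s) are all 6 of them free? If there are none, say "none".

Hiro ∩ Sam: 08:55-11:20, 16:45-18:55, 19:05-19:50.
Hiro ∩ Sam ∩ Quinn: 08:55-11:00, 16:45-18:55, 19:05-19:45.
Hiro ∩ Sam ∩ Quinn ∩ Aarav: 08:55-11:00, 16:45-18:55, 19:05-19:45.
Hiro ∩ Sam ∩ Quinn ∩ Aarav ∩ Clara: 08:55-11:00, 16:45-18:55, 19:05-19:45.
Hiro ∩ Sam ∩ Quinn ∩ Aarav ∩ Clara ∩ Farrukh: 08:55-11:00, 17:00-18:55, 19:05-19:45.
Those are the intersection windows.

08:55-11:00, 17:00-18:55, 19:05-19:45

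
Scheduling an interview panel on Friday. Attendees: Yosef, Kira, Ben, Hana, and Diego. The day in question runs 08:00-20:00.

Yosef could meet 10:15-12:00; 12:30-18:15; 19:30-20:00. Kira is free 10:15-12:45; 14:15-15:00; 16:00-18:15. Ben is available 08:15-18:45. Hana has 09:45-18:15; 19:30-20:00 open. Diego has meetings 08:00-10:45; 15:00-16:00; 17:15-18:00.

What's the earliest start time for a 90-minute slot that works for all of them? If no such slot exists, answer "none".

Yosef free: 10:15-12:00, 12:30-18:15, 19:30-20:00.
Kira free: 10:15-12:45, 14:15-15:00, 16:00-18:15.
Ben free: 08:15-18:45.
Hana free: 09:45-18:15, 19:30-20:00.
Diego free: 10:45-15:00, 16:00-17:15, 18:00-20:00 (invert busy blocks within the working day).
Yosef ∩ Kira: 10:15-12:00, 12:30-12:45, 14:15-15:00, 16:00-18:15.
Yosef ∩ Kira ∩ Ben: 10:15-12:00, 12:30-12:45, 14:15-15:00, 16:00-18:15.
Yosef ∩ Kira ∩ Ben ∩ Hana: 10:15-12:00, 12:30-12:45, 14:15-15:00, 16:00-18:15.
Yosef ∩ Kira ∩ Ben ∩ Hana ∩ Diego: 10:45-12:00, 12:30-12:45, 14:15-15:00, 16:00-17:15, 18:00-18:15.
No common window is at least 90 minutes long.

none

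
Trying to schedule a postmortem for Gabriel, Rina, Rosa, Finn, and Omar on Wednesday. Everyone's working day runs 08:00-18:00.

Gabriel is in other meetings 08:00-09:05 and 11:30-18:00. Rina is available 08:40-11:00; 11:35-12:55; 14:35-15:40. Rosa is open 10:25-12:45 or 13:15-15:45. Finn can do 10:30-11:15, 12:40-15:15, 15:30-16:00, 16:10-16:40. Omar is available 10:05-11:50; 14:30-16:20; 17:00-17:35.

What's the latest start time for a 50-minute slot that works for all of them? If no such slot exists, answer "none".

none

Gabriel free: 09:05-11:30 (invert busy blocks within the working day).
Rina free: 08:40-11:00, 11:35-12:55, 14:35-15:40.
Rosa free: 10:25-12:45, 13:15-15:45.
Finn free: 10:30-11:15, 12:40-15:15, 15:30-16:00, 16:10-16:40.
Omar free: 10:05-11:50, 14:30-16:20, 17:00-17:35.
Gabriel ∩ Rina: 09:05-11:00.
Gabriel ∩ Rina ∩ Rosa: 10:25-11:00.
Gabriel ∩ Rina ∩ Rosa ∩ Finn: 10:30-11:00.
Gabriel ∩ Rina ∩ Rosa ∩ Finn ∩ Omar: 10:30-11:00.
Those are the intersection windows.
No common window is at least 50 minutes long.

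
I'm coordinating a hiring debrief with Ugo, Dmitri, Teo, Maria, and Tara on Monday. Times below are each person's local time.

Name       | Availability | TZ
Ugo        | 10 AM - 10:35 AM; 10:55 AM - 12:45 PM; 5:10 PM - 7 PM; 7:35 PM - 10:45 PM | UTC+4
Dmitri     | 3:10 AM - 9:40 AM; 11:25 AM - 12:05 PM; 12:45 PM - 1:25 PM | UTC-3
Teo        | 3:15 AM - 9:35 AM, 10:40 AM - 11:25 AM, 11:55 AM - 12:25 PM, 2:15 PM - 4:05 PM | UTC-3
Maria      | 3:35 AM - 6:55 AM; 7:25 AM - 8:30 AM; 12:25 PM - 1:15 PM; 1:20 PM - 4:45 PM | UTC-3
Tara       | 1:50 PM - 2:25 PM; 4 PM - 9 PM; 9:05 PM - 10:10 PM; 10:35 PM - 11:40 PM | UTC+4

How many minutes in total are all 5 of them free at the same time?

0

Ugo in UTC: 06:00-06:35, 06:55-08:45, 13:10-15:00, 15:35-18:45 (subtract 4h to convert from UTC+4).
Dmitri in UTC: 06:10-12:40, 14:25-15:05, 15:45-16:25 (add 3h to convert from UTC-3).
Teo in UTC: 06:15-12:35, 13:40-14:25, 14:55-15:25, 17:15-19:05 (add 3h to convert from UTC-3).
Maria in UTC: 06:35-09:55, 10:25-11:30, 15:25-16:15, 16:20-19:45 (add 3h to convert from UTC-3).
Tara in UTC: 09:50-10:25, 12:00-17:00, 17:05-18:10, 18:35-19:40 (subtract 4h to convert from UTC+4).
Ugo ∩ Dmitri: 06:10-06:35, 06:55-08:45, 14:25-15:00, 15:45-16:25.
Ugo ∩ Dmitri ∩ Teo: 06:15-06:35, 06:55-08:45, 14:55-15:00.
Ugo ∩ Dmitri ∩ Teo ∩ Maria: 06:55-08:45.
Ugo ∩ Dmitri ∩ Teo ∩ Maria ∩ Tara: ∅.
There is no time when everyone is free.
There is no common window, so the total is 0 minutes.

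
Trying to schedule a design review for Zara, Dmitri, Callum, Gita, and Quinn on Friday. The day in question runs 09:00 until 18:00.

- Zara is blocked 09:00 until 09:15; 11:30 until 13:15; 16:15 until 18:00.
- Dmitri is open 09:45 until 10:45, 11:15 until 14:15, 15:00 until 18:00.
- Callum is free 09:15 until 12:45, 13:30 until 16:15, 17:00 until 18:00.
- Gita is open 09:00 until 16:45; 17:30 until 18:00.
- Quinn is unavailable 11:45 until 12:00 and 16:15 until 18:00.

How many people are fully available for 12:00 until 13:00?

Zara free: 09:15-11:30, 13:15-16:15 (invert busy blocks within the working day).
Dmitri free: 09:45-10:45, 11:15-14:15, 15:00-18:00.
Callum free: 09:15-12:45, 13:30-16:15, 17:00-18:00.
Gita free: 09:00-16:45, 17:30-18:00.
Quinn free: 09:00-11:45, 12:00-16:15 (invert busy blocks within the working day).
Dmitri, Gita, and Quinn can make the full 12:00-13:00 slot — that's 3.

3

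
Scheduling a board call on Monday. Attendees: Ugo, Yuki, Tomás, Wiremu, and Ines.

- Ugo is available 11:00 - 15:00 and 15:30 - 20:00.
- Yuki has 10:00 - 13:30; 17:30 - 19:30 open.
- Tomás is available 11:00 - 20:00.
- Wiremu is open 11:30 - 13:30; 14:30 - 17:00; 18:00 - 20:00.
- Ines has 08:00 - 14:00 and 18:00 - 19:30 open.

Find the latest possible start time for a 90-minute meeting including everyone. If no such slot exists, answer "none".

18:00

Ugo ∩ Yuki: 11:00-13:30, 17:30-19:30.
Ugo ∩ Yuki ∩ Tomás: 11:00-13:30, 17:30-19:30.
Ugo ∩ Yuki ∩ Tomás ∩ Wiremu: 11:30-13:30, 18:00-19:30.
Ugo ∩ Yuki ∩ Tomás ∩ Wiremu ∩ Ines: 11:30-13:30, 18:00-19:30.
The last common window of at least 90 minutes is 18:00-19:30; a 90-minute meeting can start as late as 18:00 and still end by 19:30.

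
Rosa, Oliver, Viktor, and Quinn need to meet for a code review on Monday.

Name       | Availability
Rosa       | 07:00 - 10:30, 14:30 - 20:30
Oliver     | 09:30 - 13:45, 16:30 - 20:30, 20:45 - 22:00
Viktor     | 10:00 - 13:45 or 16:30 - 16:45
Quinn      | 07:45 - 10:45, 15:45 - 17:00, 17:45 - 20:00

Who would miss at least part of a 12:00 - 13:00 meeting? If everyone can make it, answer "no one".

Rosa: not fully free for 12:00-13:00. Oliver: free for 12:00-13:00. Viktor: free for 12:00-13:00. Quinn: not fully free for 12:00-13:00.

Quinn, Rosa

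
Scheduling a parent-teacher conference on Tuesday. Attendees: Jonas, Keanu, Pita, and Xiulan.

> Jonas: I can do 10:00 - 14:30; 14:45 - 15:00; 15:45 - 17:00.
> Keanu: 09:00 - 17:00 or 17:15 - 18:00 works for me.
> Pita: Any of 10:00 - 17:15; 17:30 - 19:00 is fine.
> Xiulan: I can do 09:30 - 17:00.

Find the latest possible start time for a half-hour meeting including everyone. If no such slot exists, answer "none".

16:30

Jonas ∩ Keanu: 10:00-14:30, 14:45-15:00, 15:45-17:00.
Jonas ∩ Keanu ∩ Pita: 10:00-14:30, 14:45-15:00, 15:45-17:00.
Jonas ∩ Keanu ∩ Pita ∩ Xiulan: 10:00-14:30, 14:45-15:00, 15:45-17:00.
The last common window of at least 30 minutes is 15:45-17:00; a 30-minute meeting can start as late as 16:30 and still end by 17:00.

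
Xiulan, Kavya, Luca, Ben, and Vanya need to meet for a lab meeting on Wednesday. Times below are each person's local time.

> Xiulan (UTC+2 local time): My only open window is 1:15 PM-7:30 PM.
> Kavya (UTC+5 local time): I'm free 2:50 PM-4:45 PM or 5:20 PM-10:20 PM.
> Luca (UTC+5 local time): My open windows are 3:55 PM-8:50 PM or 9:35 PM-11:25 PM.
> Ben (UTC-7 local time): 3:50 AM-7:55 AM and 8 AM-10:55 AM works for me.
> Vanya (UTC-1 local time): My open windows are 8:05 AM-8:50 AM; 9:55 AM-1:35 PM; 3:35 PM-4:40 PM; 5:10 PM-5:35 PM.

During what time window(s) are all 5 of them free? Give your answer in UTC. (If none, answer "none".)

Xiulan in UTC: 11:15-17:30 (subtract 2h to convert from UTC+2).
Kavya in UTC: 09:50-11:45, 12:20-17:20 (subtract 5h to convert from UTC+5).
Luca in UTC: 10:55-15:50, 16:35-18:25 (subtract 5h to convert from UTC+5).
Ben in UTC: 10:50-14:55, 15:00-17:55 (add 7h to convert from UTC-7).
Vanya in UTC: 09:05-09:50, 10:55-14:35, 16:35-17:40, 18:10-18:35 (add 1h to convert from UTC-1).
Xiulan ∩ Kavya: 11:15-11:45, 12:20-17:20.
Xiulan ∩ Kavya ∩ Luca: 11:15-11:45, 12:20-15:50, 16:35-17:20.
Xiulan ∩ Kavya ∩ Luca ∩ Ben: 11:15-11:45, 12:20-14:55, 15:00-15:50, 16:35-17:20.
Xiulan ∩ Kavya ∩ Luca ∩ Ben ∩ Vanya: 11:15-11:45, 12:20-14:35, 16:35-17:20.

11:15-11:45, 12:20-14:35, 16:35-17:20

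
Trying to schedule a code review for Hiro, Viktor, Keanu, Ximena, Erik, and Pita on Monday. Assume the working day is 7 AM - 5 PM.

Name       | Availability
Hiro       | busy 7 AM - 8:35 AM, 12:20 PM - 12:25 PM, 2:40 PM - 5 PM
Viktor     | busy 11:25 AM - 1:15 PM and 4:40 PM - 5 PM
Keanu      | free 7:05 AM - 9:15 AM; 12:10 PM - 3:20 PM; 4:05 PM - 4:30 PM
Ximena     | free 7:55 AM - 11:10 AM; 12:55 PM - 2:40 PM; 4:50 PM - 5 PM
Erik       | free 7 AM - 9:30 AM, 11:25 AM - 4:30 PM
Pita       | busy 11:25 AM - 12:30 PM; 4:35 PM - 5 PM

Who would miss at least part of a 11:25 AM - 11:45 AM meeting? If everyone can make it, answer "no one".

Hiro free: 08:35-12:20, 12:25-14:40 (invert busy blocks within the working day).
Viktor free: 07:00-11:25, 13:15-16:40 (invert busy blocks within the working day).
Keanu free: 07:05-09:15, 12:10-15:20, 16:05-16:30.
Ximena free: 07:55-11:10, 12:55-14:40, 16:50-17:00.
Erik free: 07:00-09:30, 11:25-16:30.
Pita free: 07:00-11:25, 12:30-16:35 (invert busy blocks within the working day).
Hiro: free for 11:25-11:45. Viktor: not fully free for 11:25-11:45. Keanu: not fully free for 11:25-11:45. Ximena: not fully free for 11:25-11:45. Erik: free for 11:25-11:45. Pita: not fully free for 11:25-11:45.

Keanu, Pita, Viktor, Ximena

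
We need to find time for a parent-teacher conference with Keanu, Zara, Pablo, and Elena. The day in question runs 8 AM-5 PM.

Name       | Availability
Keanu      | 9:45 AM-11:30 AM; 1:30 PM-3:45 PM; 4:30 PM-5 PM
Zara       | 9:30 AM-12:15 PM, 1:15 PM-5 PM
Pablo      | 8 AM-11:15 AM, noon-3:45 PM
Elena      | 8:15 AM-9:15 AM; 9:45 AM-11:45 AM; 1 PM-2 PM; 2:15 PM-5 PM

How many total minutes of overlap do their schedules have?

210

Keanu ∩ Zara: 09:45-11:30, 13:30-15:45, 16:30-17:00.
Keanu ∩ Zara ∩ Pablo: 09:45-11:15, 13:30-15:45.
Keanu ∩ Zara ∩ Pablo ∩ Elena: 09:45-11:15, 13:30-14:00, 14:15-15:45.
Summing the common windows: 90 + 30 + 90 = 210 minutes.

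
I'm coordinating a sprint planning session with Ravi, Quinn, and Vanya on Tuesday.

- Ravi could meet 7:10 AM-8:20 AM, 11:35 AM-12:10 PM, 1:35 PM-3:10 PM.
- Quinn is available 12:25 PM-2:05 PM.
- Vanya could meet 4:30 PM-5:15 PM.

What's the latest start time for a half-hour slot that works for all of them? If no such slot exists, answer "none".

none

Ravi ∩ Quinn: 13:35-14:05.
Ravi ∩ Quinn ∩ Vanya: ∅.
There is no time when everyone is free.
No common window is at least 30 minutes long.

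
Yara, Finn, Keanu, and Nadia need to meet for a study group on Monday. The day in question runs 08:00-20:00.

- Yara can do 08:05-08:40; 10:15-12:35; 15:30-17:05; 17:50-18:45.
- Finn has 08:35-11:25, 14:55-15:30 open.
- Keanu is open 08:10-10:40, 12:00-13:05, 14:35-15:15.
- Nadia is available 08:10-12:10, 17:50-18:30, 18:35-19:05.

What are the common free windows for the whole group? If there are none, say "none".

08:35-08:40, 10:15-10:40

Yara ∩ Finn: 08:35-08:40, 10:15-11:25.
Yara ∩ Finn ∩ Keanu: 08:35-08:40, 10:15-10:40.
Yara ∩ Finn ∩ Keanu ∩ Nadia: 08:35-08:40, 10:15-10:40.
So the common availability across everyone is 08:35-08:40, 10:15-10:40.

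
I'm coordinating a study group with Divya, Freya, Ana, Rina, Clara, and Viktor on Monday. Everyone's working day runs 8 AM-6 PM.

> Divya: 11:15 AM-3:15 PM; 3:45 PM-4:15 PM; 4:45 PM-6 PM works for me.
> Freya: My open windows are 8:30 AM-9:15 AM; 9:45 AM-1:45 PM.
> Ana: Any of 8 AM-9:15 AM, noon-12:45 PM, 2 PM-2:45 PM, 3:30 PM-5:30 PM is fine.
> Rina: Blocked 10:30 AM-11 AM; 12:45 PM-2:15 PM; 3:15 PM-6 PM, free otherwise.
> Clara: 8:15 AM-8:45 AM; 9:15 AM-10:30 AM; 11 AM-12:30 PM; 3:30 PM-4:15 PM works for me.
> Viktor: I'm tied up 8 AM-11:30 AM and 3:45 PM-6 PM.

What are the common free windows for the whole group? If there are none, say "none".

12:00-12:30

Divya free: 11:15-15:15, 15:45-16:15, 16:45-18:00.
Freya free: 08:30-09:15, 09:45-13:45.
Ana free: 08:00-09:15, 12:00-12:45, 14:00-14:45, 15:30-17:30.
Rina free: 08:00-10:30, 11:00-12:45, 14:15-15:15 (invert busy blocks within the working day).
Clara free: 08:15-08:45, 09:15-10:30, 11:00-12:30, 15:30-16:15.
Viktor free: 11:30-15:45 (invert busy blocks within the working day).
Divya ∩ Freya: 11:15-13:45.
Divya ∩ Freya ∩ Ana: 12:00-12:45.
Divya ∩ Freya ∩ Ana ∩ Rina: 12:00-12:45.
Divya ∩ Freya ∩ Ana ∩ Rina ∩ Clara: 12:00-12:30.
Divya ∩ Freya ∩ Ana ∩ Rina ∩ Clara ∩ Viktor: 12:00-12:30.
Those are the intersection windows.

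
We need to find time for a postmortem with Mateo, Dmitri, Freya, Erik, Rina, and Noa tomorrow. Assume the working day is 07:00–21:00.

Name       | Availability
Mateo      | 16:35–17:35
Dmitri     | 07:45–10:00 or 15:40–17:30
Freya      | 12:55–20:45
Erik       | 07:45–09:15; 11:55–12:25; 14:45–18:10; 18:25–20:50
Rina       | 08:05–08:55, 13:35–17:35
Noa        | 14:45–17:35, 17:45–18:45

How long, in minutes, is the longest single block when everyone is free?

55

Mateo ∩ Dmitri: 16:35-17:30.
Mateo ∩ Dmitri ∩ Freya: 16:35-17:30.
Mateo ∩ Dmitri ∩ Freya ∩ Erik: 16:35-17:30.
Mateo ∩ Dmitri ∩ Freya ∩ Erik ∩ Rina: 16:35-17:30.
Mateo ∩ Dmitri ∩ Freya ∩ Erik ∩ Rina ∩ Noa: 16:35-17:30.
The longest is 16:35-17:30 at 55 minutes.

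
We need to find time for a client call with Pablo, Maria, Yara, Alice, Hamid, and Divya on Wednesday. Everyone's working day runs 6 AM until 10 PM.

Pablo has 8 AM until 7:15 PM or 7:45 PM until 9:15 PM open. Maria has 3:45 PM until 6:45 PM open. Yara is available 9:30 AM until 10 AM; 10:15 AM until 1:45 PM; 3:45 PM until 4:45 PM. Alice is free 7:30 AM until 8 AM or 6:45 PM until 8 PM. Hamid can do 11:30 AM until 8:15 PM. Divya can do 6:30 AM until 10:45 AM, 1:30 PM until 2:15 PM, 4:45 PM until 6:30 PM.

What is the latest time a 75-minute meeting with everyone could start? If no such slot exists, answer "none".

Pablo ∩ Maria: 15:45-18:45.
Pablo ∩ Maria ∩ Yara: 15:45-16:45.
Pablo ∩ Maria ∩ Yara ∩ Alice: ∅.
Pablo ∩ Maria ∩ Yara ∩ Alice ∩ Hamid: ∅.
Pablo ∩ Maria ∩ Yara ∩ Alice ∩ Hamid ∩ Divya: ∅.
There is no time when everyone is free.
No common window is at least 75 minutes long.

none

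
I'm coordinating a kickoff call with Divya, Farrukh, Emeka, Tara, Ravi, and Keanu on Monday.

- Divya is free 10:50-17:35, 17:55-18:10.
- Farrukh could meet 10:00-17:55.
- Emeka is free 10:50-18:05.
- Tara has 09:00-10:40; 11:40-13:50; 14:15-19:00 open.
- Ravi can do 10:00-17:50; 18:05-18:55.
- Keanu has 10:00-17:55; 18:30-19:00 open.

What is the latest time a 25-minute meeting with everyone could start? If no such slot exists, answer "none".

17:10

Divya ∩ Farrukh: 10:50-17:35.
Divya ∩ Farrukh ∩ Emeka: 10:50-17:35.
Divya ∩ Farrukh ∩ Emeka ∩ Tara: 11:40-13:50, 14:15-17:35.
Divya ∩ Farrukh ∩ Emeka ∩ Tara ∩ Ravi: 11:40-13:50, 14:15-17:35.
Divya ∩ Farrukh ∩ Emeka ∩ Tara ∩ Ravi ∩ Keanu: 11:40-13:50, 14:15-17:35.
The last common window of at least 25 minutes is 14:15-17:35; a 25-minute meeting can start as late as 17:10 and still end by 17:35.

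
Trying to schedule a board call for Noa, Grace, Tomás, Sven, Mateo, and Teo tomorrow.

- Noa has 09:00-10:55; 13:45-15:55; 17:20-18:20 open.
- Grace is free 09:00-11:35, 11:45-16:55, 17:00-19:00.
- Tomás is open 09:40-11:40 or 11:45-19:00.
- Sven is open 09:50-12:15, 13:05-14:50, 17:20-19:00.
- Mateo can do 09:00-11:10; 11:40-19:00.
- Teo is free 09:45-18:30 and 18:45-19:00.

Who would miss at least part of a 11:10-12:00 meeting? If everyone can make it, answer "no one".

Noa: not fully free for 11:10-12:00. Grace: not fully free for 11:10-12:00. Tomás: not fully free for 11:10-12:00. Sven: free for 11:10-12:00. Mateo: not fully free for 11:10-12:00. Teo: free for 11:10-12:00.

Grace, Mateo, Noa, Tomás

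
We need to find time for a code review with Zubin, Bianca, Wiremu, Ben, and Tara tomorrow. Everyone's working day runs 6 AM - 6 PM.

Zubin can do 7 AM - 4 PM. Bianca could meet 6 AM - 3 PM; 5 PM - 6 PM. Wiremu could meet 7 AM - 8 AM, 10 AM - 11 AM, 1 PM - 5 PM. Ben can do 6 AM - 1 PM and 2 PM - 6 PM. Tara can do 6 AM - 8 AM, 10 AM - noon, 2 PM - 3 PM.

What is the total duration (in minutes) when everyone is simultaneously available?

180

Zubin ∩ Bianca: 07:00-15:00.
Zubin ∩ Bianca ∩ Wiremu: 07:00-08:00, 10:00-11:00, 13:00-15:00.
Zubin ∩ Bianca ∩ Wiremu ∩ Ben: 07:00-08:00, 10:00-11:00, 14:00-15:00.
Zubin ∩ Bianca ∩ Wiremu ∩ Ben ∩ Tara: 07:00-08:00, 10:00-11:00, 14:00-15:00.
Summing the common windows: 60 + 60 + 60 = 180 minutes.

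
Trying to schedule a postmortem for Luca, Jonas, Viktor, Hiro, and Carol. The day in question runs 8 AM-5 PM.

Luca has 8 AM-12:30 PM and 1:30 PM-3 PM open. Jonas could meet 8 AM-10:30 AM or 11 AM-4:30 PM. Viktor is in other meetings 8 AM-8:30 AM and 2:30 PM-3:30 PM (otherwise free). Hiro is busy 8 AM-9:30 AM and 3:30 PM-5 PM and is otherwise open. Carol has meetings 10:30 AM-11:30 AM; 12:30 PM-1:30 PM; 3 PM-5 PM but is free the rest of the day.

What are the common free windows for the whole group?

Luca free: 08:00-12:30, 13:30-15:00.
Jonas free: 08:00-10:30, 11:00-16:30.
Viktor free: 08:30-14:30, 15:30-17:00 (invert busy blocks within the working day).
Hiro free: 09:30-15:30 (invert busy blocks within the working day).
Carol free: 08:00-10:30, 11:30-12:30, 13:30-15:00 (invert busy blocks within the working day).
Luca ∩ Jonas: 08:00-10:30, 11:00-12:30, 13:30-15:00.
Luca ∩ Jonas ∩ Viktor: 08:30-10:30, 11:00-12:30, 13:30-14:30.
Luca ∩ Jonas ∩ Viktor ∩ Hiro: 09:30-10:30, 11:00-12:30, 13:30-14:30.
Luca ∩ Jonas ∩ Viktor ∩ Hiro ∩ Carol: 09:30-10:30, 11:30-12:30, 13:30-14:30.

09:30-10:30, 11:30-12:30, 13:30-14:30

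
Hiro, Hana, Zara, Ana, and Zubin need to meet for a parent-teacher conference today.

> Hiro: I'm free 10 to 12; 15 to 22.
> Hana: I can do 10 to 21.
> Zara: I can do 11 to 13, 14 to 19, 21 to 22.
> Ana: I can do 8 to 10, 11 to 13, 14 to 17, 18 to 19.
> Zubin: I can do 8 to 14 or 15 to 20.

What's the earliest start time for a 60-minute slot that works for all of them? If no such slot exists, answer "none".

Hiro ∩ Hana: 10:00-12:00, 15:00-21:00.
Hiro ∩ Hana ∩ Zara: 11:00-12:00, 15:00-19:00.
Hiro ∩ Hana ∩ Zara ∩ Ana: 11:00-12:00, 15:00-17:00, 18:00-19:00.
Hiro ∩ Hana ∩ Zara ∩ Ana ∩ Zubin: 11:00-12:00, 15:00-17:00, 18:00-19:00.
So the common availability across everyone is 11:00-12:00, 15:00-17:00, 18:00-19:00.
The first common window of at least 60 minutes is 11:00-12:00, so the earliest start is 11:00.

11:00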